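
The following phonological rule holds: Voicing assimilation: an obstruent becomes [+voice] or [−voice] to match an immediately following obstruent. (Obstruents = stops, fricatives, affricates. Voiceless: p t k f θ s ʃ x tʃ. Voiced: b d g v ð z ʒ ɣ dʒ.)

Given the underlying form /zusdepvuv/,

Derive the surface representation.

/s/ before /d/ (voiced) → [z]
/p/ before /v/ (voiced) → [b]

[zuzdebvuv]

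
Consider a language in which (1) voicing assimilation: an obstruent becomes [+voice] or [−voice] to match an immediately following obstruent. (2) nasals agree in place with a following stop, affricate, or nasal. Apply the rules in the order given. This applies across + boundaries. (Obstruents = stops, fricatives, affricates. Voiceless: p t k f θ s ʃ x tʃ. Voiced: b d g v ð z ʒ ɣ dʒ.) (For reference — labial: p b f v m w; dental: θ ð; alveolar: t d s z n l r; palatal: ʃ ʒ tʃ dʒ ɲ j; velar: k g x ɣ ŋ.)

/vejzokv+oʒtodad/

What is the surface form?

[vejzogv+oʃtodad]

Rule 1: /k/ before /v/ (voiced) → [g]
Rule 1: /ʒ/ before /t/ (voiceless) → [ʃ]
After rule 1: vejzogv+oʃtodad
Rule 2: no segment meets the rule's conditions; no change.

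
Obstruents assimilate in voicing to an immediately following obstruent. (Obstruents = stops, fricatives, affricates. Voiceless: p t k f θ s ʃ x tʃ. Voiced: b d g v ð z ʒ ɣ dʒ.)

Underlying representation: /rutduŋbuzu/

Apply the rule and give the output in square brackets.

/t/ before /d/ (voiced) → [d]

[rudduŋbuzu]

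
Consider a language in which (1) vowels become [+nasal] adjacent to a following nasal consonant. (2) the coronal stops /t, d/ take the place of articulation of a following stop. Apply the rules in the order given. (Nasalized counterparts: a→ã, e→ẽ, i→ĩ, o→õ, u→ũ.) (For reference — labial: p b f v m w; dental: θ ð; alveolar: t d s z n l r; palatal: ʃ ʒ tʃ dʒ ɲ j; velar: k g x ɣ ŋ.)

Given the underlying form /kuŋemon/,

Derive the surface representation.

[kũŋẽmõn]

Rule 1: /u/ before nasal /ŋ/ → [ũ]
Rule 1: /e/ before nasal /m/ → [ẽ]
Rule 1: /o/ before nasal /n/ → [õ]
After rule 1: kũŋẽmõn
Rule 2: no segment meets the rule's conditions; no change.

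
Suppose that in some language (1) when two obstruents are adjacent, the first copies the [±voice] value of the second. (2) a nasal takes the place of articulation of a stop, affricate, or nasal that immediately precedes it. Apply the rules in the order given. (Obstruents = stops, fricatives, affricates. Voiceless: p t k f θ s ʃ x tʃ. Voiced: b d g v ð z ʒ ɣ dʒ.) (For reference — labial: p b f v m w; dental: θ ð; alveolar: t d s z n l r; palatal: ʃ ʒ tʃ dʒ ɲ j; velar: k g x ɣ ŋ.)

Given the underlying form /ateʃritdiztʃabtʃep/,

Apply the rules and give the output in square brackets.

Rule 1: /t/ before /d/ (voiced) → [d]
Rule 1: /z/ before /tʃ/ (voiceless) → [s]
Rule 1: /b/ before /tʃ/ (voiceless) → [p]
After rule 1: ateʃriddistʃaptʃep
Rule 2: no segment meets the rule's conditions; no change.

[ateʃriddistʃaptʃep]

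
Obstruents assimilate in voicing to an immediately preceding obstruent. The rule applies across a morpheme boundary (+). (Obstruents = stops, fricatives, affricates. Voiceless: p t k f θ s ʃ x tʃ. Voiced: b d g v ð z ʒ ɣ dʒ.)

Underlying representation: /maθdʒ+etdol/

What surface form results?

/dʒ/ after /θ/ (voiceless) → [tʃ]
/d/ after /t/ (voiceless) → [t]

[maθtʃ+ettol]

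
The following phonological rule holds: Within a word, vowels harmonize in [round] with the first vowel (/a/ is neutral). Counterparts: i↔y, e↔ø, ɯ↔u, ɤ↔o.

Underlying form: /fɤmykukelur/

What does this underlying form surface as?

[fɤmikɯkelɯr]

/y/ harmonizes with /ɤ/ ([-round]) → [i]
/u/ harmonizes with /ɤ/ ([-round]) → [ɯ]
/u/ harmonizes with /ɤ/ ([-round]) → [ɯ]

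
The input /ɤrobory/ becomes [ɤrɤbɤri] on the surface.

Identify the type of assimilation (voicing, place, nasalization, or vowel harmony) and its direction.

/o/→[ɤ] /o/→[ɤ] /y/→[i].
Vowels agree with the first vowel, so the harmony is progressive.

vowel harmony, progressive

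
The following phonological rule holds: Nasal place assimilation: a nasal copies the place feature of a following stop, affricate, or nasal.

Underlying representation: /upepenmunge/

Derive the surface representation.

/n/ before /m/ (labial) → [m]
/n/ before /g/ (velar) → [ŋ]

[upepemmuŋge]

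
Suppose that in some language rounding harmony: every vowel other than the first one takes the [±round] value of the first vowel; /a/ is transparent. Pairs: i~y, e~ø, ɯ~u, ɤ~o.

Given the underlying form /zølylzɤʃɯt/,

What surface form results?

[zølylzoʃut]

/ɤ/ harmonizes with /ø/ ([+round]) → [o]
/ɯ/ harmonizes with /ø/ ([+round]) → [u]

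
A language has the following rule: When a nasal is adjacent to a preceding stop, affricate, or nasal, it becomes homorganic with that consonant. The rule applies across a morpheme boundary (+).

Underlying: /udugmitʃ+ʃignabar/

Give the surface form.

/m/ after /g/ (velar) → [ŋ]
/n/ after /g/ (velar) → [ŋ]

[udugŋitʃ+ʃigŋabar]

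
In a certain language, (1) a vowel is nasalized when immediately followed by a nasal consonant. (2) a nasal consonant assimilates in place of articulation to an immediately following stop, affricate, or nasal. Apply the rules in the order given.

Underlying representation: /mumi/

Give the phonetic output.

[mũmi]

Rule 1: /u/ before nasal /m/ → [ũ]
After rule 1: mũmi
Rule 2: no segment meets the rule's conditions; no change.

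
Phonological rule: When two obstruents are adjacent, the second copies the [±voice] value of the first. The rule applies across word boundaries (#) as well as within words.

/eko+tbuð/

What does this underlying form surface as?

[eko+tpuð]

/b/ after /t/ (voiceless) → [p]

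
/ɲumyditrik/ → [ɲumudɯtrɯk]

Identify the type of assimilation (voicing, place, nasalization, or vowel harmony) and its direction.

/y/→[u] /i/→[ɯ] /i/→[ɯ].
Vowels agree with the first vowel, so the harmony is progressive.

vowel harmony, progressive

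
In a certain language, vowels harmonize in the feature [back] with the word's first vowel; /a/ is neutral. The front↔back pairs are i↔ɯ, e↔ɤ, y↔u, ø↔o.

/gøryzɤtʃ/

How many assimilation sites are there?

1

/ɤ/ harmonizes with /ø/ ([-back]) → [e]
1 segment changes.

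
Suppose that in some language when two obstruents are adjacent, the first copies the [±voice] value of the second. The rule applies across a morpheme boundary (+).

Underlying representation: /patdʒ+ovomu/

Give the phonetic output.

[paddʒ+ovomu]

/t/ before /dʒ/ (voiced) → [d]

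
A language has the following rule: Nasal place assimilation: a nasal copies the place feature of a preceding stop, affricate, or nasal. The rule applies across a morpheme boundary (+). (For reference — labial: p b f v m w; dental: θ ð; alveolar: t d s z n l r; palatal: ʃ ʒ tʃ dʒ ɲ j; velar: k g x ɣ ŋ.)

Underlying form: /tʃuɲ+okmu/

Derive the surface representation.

/m/ after /k/ (velar) → [ŋ]

[tʃuɲ+okŋu]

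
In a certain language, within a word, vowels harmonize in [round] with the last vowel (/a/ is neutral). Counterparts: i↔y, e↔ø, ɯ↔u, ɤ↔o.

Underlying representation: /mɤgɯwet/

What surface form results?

[mɤgɯwet]

no segment meets the rule's conditions; no change.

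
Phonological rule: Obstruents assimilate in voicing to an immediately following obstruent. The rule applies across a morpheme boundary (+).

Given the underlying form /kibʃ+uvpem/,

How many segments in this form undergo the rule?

/b/ before /ʃ/ (voiceless) → [p]
/v/ before /p/ (voiceless) → [f]
2 segments change.

2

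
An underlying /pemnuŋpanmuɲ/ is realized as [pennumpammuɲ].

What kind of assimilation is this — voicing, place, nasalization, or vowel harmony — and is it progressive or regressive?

place assimilation, regressive

/m/→[n] /ŋ/→[m] /n/→[m].
Each target copies a feature from the following segment, so the direction is regressive.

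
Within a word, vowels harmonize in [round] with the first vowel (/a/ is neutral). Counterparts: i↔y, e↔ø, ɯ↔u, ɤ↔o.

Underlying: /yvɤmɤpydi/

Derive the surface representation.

/ɤ/ harmonizes with /y/ ([+round]) → [o]
/ɤ/ harmonizes with /y/ ([+round]) → [o]
/i/ harmonizes with /y/ ([+round]) → [y]

[yvomopydy]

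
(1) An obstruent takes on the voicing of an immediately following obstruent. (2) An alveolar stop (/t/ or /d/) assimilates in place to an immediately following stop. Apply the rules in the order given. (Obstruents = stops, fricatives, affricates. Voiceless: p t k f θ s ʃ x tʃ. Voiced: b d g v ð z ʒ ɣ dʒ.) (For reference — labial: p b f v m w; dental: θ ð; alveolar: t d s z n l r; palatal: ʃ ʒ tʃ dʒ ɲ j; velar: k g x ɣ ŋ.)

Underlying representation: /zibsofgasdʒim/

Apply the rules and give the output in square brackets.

Rule 1: /b/ before /s/ (voiceless) → [p]
Rule 1: /f/ before /g/ (voiced) → [v]
Rule 1: /s/ before /dʒ/ (voiced) → [z]
After rule 1: zipsovgazdʒim
Rule 2: no segment meets the rule's conditions; no change.

[zipsovgazdʒim]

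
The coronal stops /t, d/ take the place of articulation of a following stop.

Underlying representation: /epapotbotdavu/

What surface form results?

/t/ before /b/ (labial) → [p]

[epapopbotdavu]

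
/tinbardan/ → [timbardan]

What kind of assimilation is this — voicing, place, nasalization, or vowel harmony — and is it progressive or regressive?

/n/→[m].
Each target copies a feature from the following segment, so the direction is regressive.

place assimilation, regressive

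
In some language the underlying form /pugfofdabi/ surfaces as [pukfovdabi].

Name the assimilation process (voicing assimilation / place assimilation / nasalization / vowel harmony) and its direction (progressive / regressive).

voicing assimilation, regressive

/g/→[k] /f/→[v].
Each target copies a feature from the following segment, so the direction is regressive.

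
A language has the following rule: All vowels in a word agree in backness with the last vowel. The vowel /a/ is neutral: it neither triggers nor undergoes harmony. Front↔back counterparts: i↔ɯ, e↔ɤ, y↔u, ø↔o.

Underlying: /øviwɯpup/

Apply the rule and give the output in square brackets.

[ovɯwɯpup]

/ø/ harmonizes with /u/ ([+back]) → [o]
/i/ harmonizes with /u/ ([+back]) → [ɯ]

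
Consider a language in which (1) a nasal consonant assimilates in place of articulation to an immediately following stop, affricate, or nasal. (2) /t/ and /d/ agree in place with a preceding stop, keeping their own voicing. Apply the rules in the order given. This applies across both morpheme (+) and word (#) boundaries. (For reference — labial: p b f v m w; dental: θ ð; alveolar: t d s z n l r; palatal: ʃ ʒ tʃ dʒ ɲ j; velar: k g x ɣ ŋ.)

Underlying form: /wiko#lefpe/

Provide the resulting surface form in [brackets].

Rule 1: no segment meets the rule's conditions; no change.
After rule 1: wiko#lefpe
Rule 2: no segment meets the rule's conditions; no change.

[wiko#lefpe]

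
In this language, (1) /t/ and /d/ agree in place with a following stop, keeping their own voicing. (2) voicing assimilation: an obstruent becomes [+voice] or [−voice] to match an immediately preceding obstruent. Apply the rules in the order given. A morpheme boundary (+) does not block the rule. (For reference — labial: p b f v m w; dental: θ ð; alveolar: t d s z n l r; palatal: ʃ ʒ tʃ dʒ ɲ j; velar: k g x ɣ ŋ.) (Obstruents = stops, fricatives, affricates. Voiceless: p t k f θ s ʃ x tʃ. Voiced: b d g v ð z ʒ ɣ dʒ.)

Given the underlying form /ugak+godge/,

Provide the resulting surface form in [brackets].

[ugak+kogge]

Rule 1: /d/ before /g/ (velar) → [g]
After rule 1: ugak+gogge
Rule 2: /g/ after /k/ (voiceless) → [k]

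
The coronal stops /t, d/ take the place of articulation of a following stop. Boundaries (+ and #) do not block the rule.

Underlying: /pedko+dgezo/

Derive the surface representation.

[pegko+ggezo]

/d/ before /k/ (velar) → [g]
/d/ before /g/ (velar) → [g]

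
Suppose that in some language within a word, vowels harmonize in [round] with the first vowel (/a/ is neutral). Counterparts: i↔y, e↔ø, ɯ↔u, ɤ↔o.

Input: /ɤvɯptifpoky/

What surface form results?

/o/ harmonizes with /ɤ/ ([-round]) → [ɤ]
/y/ harmonizes with /ɤ/ ([-round]) → [i]

[ɤvɯptifpɤki]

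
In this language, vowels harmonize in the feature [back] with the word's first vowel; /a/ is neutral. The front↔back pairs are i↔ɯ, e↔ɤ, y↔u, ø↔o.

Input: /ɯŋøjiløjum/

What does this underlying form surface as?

/ø/ harmonizes with /ɯ/ ([+back]) → [o]
/i/ harmonizes with /ɯ/ ([+back]) → [ɯ]
/ø/ harmonizes with /ɯ/ ([+back]) → [o]

[ɯŋojɯlojum]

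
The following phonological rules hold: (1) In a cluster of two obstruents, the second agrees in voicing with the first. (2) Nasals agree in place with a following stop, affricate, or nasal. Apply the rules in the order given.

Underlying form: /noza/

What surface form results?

[noza]

Rule 1: no segment meets the rule's conditions; no change.
After rule 1: noza
Rule 2: no segment meets the rule's conditions; no change.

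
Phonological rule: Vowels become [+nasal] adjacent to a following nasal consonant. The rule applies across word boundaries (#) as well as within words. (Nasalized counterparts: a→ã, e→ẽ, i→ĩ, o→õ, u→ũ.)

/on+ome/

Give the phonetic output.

/o/ before nasal /n/ → [õ]
/o/ before nasal /m/ → [õ]

[õn+õme]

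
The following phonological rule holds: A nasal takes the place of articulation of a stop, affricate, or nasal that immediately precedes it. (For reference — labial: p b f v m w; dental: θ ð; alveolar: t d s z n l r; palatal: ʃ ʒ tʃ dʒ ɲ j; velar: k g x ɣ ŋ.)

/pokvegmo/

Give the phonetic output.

/m/ after /g/ (velar) → [ŋ]

[pokvegŋo]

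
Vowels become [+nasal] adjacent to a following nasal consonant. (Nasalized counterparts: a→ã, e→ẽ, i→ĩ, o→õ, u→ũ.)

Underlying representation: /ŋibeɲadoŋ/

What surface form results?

/e/ before nasal /ɲ/ → [ẽ]
/o/ before nasal /ŋ/ → [õ]

[ŋibẽɲadõŋ]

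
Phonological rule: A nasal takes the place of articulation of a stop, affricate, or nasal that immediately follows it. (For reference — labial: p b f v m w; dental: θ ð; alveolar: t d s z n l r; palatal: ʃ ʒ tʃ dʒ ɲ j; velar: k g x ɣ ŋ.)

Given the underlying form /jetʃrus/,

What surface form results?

[jetʃrus]

no segment meets the rule's conditions; no change.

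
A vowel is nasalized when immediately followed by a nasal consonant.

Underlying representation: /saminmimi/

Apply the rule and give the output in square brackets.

/a/ before nasal /m/ → [ã]
/i/ before nasal /n/ → [ĩ]
/i/ before nasal /m/ → [ĩ]

[sãmĩnmĩmi]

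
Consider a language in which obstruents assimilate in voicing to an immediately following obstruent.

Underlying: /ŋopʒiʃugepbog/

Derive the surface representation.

[ŋobʒiʃugebbog]

/p/ before /ʒ/ (voiced) → [b]
/p/ before /b/ (voiced) → [b]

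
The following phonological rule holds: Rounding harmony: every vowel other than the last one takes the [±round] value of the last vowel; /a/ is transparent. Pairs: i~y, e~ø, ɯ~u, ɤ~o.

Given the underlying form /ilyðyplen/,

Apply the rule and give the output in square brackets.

/y/ harmonizes with /e/ ([-round]) → [i]
/y/ harmonizes with /e/ ([-round]) → [i]

[iliðiplen]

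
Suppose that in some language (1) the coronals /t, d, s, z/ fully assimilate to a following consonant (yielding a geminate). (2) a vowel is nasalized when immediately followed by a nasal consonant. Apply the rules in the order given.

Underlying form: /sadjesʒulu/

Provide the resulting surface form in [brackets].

Rule 1: /d/ before /j/ → [j] (total assimilation)
Rule 1: /s/ before /ʒ/ → [ʒ] (total assimilation)
After rule 1: sajjeʒʒulu
Rule 2: no segment meets the rule's conditions; no change.

[sajjeʒʒulu]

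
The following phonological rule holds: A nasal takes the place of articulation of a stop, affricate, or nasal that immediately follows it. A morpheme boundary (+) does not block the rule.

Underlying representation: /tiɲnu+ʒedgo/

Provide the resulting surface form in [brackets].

[tinnu+ʒedgo]

/ɲ/ before /n/ (alveolar) → [n]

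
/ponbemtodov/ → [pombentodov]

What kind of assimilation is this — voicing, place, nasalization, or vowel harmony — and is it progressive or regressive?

place assimilation, regressive

/n/→[m] /m/→[n].
Each target copies a feature from the following segment, so the direction is regressive.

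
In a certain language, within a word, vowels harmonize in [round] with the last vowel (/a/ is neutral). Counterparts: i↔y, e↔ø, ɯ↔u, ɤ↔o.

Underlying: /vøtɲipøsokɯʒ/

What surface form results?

[vetɲipesɤkɯʒ]

/ø/ harmonizes with /ɯ/ ([-round]) → [e]
/ø/ harmonizes with /ɯ/ ([-round]) → [e]
/o/ harmonizes with /ɯ/ ([-round]) → [ɤ]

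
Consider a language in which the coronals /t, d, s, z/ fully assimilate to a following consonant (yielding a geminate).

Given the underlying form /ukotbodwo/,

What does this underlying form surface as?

[ukobbowwo]

/t/ before /b/ → [b] (total assimilation)
/d/ before /w/ → [w] (total assimilation)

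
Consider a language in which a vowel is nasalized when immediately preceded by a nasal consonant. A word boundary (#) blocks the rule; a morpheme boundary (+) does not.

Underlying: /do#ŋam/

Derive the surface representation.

[do#ŋãm]

/a/ after nasal /ŋ/ → [ã]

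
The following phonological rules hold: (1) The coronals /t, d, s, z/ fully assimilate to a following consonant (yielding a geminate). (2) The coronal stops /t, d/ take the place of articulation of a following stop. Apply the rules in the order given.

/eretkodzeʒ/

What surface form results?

Rule 1: /t/ before /k/ → [k] (total assimilation)
Rule 1: /d/ before /z/ → [z] (total assimilation)
After rule 1: erekkozzeʒ
Rule 2: no segment meets the rule's conditions; no change.

[erekkozzeʒ]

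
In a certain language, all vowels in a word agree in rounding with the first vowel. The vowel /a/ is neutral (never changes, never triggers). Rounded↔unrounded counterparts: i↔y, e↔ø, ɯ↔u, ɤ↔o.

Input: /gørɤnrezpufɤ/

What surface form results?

[gøronrøzpufo]

/ɤ/ harmonizes with /ø/ ([+round]) → [o]
/e/ harmonizes with /ø/ ([+round]) → [ø]
/ɤ/ harmonizes with /ø/ ([+round]) → [o]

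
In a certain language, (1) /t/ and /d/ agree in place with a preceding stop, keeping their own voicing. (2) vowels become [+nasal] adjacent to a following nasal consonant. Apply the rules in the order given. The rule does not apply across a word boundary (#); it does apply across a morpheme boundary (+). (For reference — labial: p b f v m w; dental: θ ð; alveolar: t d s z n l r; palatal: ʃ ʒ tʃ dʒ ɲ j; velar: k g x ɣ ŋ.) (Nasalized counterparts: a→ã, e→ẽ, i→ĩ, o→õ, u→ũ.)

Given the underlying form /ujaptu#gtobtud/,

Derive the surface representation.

Rule 1: /t/ after /p/ (labial) → [p]
Rule 1: /t/ after /g/ (velar) → [k]
Rule 1: /t/ after /b/ (labial) → [p]
After rule 1: ujappu#gkobpud
Rule 2: no segment meets the rule's conditions; no change.

[ujappu#gkobpud]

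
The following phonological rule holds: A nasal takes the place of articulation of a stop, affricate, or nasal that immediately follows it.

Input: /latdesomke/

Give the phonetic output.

[latdesoŋke]

/m/ before /k/ (velar) → [ŋ]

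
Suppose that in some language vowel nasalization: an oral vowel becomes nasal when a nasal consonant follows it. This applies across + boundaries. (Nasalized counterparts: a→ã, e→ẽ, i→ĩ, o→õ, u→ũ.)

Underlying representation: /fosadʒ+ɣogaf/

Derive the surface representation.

[fosadʒ+ɣogaf]

no segment meets the rule's conditions; no change.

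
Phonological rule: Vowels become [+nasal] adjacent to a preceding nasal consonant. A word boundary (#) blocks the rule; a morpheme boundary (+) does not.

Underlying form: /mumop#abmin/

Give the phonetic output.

[mũmõp#abmĩn]

/u/ after nasal /m/ → [ũ]
/o/ after nasal /m/ → [õ]
/i/ after nasal /m/ → [ĩ]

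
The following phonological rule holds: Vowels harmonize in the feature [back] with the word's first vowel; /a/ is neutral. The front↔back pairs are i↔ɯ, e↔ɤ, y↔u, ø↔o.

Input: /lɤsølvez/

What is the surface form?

[lɤsolvɤz]

/ø/ harmonizes with /ɤ/ ([+back]) → [o]
/e/ harmonizes with /ɤ/ ([+back]) → [ɤ]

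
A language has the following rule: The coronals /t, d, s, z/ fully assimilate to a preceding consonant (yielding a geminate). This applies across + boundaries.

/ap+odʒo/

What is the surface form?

no segment meets the rule's conditions; no change.

[ap+odʒo]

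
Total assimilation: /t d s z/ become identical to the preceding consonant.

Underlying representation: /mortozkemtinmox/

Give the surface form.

[morrozkemminmox]

/t/ after /r/ → [r] (total assimilation)
/t/ after /m/ → [m] (total assimilation)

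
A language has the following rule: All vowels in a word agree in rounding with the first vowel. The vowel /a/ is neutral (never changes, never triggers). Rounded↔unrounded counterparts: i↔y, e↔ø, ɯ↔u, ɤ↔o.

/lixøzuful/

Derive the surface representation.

[lixezɯfɯl]

/ø/ harmonizes with /i/ ([-round]) → [e]
/u/ harmonizes with /i/ ([-round]) → [ɯ]
/u/ harmonizes with /i/ ([-round]) → [ɯ]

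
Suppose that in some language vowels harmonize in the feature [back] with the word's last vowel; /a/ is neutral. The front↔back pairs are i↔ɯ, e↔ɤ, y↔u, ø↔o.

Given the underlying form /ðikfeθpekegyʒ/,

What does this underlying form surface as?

no segment meets the rule's conditions; no change.

[ðikfeθpekegyʒ]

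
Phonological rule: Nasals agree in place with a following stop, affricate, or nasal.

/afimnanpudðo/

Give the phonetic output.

/m/ before /n/ (alveolar) → [n]
/n/ before /p/ (labial) → [m]

[afinnampudðo]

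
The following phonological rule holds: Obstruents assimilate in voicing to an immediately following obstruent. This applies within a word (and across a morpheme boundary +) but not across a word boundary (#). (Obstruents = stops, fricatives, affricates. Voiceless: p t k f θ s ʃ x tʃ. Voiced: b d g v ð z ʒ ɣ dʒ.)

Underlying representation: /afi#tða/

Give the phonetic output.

[afi#dða]

/t/ before /ð/ (voiced) → [d]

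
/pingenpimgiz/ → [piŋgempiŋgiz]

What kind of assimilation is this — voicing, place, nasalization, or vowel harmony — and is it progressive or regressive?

place assimilation, regressive

/n/→[ŋ] /n/→[m] /m/→[ŋ].
Each target copies a feature from the following segment, so the direction is regressive.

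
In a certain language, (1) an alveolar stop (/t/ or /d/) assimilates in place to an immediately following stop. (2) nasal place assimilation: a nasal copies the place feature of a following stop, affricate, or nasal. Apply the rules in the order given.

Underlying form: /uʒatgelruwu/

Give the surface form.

Rule 1: /t/ before /g/ (velar) → [k]
After rule 1: uʒakgelruwu
Rule 2: no segment meets the rule's conditions; no change.

[uʒakgelruwu]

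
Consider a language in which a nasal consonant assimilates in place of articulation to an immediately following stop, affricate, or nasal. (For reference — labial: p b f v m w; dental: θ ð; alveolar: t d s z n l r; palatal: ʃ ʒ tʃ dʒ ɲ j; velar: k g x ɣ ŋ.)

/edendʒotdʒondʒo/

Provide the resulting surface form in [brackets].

/n/ before /dʒ/ (palatal) → [ɲ]
/n/ before /dʒ/ (palatal) → [ɲ]

[edeɲdʒotdʒoɲdʒo]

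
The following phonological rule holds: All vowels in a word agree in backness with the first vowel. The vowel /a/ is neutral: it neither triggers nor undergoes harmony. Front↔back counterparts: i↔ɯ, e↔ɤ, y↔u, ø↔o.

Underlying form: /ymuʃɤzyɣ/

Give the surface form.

/u/ harmonizes with /y/ ([-back]) → [y]
/ɤ/ harmonizes with /y/ ([-back]) → [e]

[ymyʃezyɣ]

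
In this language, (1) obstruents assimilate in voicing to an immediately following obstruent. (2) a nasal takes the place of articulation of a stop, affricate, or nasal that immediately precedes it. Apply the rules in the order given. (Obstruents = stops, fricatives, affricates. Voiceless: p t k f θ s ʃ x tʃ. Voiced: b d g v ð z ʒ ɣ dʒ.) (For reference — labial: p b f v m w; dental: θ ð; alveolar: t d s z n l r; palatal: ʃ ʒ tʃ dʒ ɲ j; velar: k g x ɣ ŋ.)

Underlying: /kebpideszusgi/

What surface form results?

[keppidezzuzgi]

Rule 1: /b/ before /p/ (voiceless) → [p]
Rule 1: /s/ before /z/ (voiced) → [z]
Rule 1: /s/ before /g/ (voiced) → [z]
After rule 1: keppidezzuzgi
Rule 2: no segment meets the rule's conditions; no change.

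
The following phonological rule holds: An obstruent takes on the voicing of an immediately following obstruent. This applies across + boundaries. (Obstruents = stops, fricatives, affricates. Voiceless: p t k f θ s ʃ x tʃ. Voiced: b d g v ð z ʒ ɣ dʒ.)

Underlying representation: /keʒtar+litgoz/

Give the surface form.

/ʒ/ before /t/ (voiceless) → [ʃ]
/t/ before /g/ (voiced) → [d]

[keʃtar+lidgoz]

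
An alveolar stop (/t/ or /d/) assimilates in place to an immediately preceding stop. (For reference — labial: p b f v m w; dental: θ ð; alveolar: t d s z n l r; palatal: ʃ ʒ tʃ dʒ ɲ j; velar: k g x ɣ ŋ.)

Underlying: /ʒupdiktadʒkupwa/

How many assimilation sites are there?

2

/d/ after /p/ (labial) → [b]
/t/ after /k/ (velar) → [k]
2 segments change.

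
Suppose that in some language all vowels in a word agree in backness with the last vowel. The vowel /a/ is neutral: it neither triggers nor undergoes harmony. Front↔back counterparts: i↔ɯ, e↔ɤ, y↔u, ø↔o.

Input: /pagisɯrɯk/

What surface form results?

[pagɯsɯrɯk]

/i/ harmonizes with /ɯ/ ([+back]) → [ɯ]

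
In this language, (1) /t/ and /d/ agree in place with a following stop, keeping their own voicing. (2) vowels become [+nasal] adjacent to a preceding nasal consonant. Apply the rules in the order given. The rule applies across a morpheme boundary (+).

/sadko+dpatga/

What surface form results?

Rule 1: /d/ before /k/ (velar) → [g]
Rule 1: /d/ before /p/ (labial) → [b]
Rule 1: /t/ before /g/ (velar) → [k]
After rule 1: sagko+bpakga
Rule 2: no segment meets the rule's conditions; no change.

[sagko+bpakga]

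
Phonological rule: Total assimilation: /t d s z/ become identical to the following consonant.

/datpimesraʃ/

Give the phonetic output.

/t/ before /p/ → [p] (total assimilation)
/s/ before /r/ → [r] (total assimilation)

[dappimerraʃ]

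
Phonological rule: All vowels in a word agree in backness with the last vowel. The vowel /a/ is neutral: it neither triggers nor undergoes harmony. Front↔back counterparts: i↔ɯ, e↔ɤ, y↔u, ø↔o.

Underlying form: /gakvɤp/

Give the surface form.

[gakvɤp]

no segment meets the rule's conditions; no change.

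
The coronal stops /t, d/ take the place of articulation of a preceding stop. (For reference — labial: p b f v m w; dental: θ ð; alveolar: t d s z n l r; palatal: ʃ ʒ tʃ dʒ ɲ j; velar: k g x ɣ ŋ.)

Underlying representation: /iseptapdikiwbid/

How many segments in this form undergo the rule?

/t/ after /p/ (labial) → [p]
/d/ after /p/ (labial) → [b]
2 segments change.

2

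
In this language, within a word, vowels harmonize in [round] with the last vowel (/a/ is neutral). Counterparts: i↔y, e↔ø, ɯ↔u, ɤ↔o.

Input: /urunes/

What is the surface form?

[ɯrɯnes]

/u/ harmonizes with /e/ ([-round]) → [ɯ]
/u/ harmonizes with /e/ ([-round]) → [ɯ]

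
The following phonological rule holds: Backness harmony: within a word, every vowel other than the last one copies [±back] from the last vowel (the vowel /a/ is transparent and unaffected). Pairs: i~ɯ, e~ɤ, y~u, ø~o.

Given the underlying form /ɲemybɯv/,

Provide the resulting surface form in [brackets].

/e/ harmonizes with /ɯ/ ([+back]) → [ɤ]
/y/ harmonizes with /ɯ/ ([+back]) → [u]

[ɲɤmubɯv]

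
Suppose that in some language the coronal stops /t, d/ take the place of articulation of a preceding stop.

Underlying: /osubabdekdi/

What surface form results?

/d/ after /b/ (labial) → [b]
/d/ after /k/ (velar) → [g]

[osubabbekgi]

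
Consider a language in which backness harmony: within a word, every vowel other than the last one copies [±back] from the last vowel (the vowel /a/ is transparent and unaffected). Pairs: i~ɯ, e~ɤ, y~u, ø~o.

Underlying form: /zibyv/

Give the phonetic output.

no segment meets the rule's conditions; no change.

[zibyv]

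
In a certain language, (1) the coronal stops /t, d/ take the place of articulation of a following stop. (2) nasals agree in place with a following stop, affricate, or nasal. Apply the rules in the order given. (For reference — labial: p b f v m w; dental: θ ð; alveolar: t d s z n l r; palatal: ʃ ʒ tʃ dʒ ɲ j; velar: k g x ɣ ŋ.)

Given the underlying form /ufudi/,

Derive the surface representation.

Rule 1: no segment meets the rule's conditions; no change.
After rule 1: ufudi
Rule 2: no segment meets the rule's conditions; no change.

[ufudi]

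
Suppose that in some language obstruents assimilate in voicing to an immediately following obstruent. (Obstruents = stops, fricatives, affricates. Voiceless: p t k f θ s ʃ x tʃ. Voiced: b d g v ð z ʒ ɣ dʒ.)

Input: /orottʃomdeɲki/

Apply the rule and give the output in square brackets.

[orottʃomdeɲki]

no segment meets the rule's conditions; no change.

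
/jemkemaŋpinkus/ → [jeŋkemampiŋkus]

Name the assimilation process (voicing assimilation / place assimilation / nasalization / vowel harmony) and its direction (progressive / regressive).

/m/→[ŋ] /ŋ/→[m] /n/→[ŋ].
Each target copies a feature from the following segment, so the direction is regressive.

place assimilation, regressive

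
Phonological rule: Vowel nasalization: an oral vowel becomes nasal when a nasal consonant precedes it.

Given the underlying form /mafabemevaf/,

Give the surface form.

[mãfabemẽvaf]

/a/ after nasal /m/ → [ã]
/e/ after nasal /m/ → [ẽ]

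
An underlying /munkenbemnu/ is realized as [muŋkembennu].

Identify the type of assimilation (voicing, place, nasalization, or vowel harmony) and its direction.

place assimilation, regressive

/n/→[ŋ] /n/→[m] /m/→[n].
Each target copies a feature from the following segment, so the direction is regressive.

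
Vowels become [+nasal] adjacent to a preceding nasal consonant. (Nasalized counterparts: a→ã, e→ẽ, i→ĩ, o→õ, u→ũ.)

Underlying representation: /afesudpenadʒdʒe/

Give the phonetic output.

/a/ after nasal /n/ → [ã]

[afesudpenãdʒdʒe]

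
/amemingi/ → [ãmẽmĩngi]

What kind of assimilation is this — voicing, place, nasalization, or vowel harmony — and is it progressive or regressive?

nasalization, regressive

/a/→[ã] /e/→[ẽ] /i/→[ĩ].
Each target copies a feature from the following segment, so the direction is regressive.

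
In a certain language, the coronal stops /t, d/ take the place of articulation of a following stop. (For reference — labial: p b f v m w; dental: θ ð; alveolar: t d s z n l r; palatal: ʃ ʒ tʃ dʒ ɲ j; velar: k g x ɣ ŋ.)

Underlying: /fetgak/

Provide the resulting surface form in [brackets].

/t/ before /g/ (velar) → [k]

[fekgak]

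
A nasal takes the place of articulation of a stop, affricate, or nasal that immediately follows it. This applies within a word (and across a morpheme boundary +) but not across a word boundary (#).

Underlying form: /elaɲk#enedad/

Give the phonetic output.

[elaŋk#enedad]

/ɲ/ before /k/ (velar) → [ŋ]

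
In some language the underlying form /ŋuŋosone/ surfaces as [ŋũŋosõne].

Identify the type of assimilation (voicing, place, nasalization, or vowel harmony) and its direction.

nasalization, regressive

/u/→[ũ] /o/→[õ].
Each target copies a feature from the following segment, so the direction is regressive.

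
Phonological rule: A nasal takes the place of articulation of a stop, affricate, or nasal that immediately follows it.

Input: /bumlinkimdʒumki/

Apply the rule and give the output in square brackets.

/n/ before /k/ (velar) → [ŋ]
/m/ before /dʒ/ (palatal) → [ɲ]
/m/ before /k/ (velar) → [ŋ]

[bumliŋkiɲdʒuŋki]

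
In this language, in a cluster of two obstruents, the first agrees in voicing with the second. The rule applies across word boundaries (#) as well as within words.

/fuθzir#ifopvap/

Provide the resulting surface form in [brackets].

/θ/ before /z/ (voiced) → [ð]
/p/ before /v/ (voiced) → [b]

[fuðzir#ifobvap]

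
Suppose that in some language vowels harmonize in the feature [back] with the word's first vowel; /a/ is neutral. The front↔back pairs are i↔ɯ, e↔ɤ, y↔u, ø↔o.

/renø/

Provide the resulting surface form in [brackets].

no segment meets the rule's conditions; no change.

[renø]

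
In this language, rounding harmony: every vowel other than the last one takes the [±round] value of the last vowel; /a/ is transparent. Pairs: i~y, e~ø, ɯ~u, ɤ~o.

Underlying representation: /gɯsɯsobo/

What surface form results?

/ɯ/ harmonizes with /o/ ([+round]) → [u]
/ɯ/ harmonizes with /o/ ([+round]) → [u]

[gususobo]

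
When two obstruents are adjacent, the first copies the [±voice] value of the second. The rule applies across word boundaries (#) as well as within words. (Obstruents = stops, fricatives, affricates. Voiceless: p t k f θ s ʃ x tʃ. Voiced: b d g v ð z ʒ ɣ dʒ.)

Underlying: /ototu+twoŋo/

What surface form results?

[ototu+twoŋo]

no segment meets the rule's conditions; no change.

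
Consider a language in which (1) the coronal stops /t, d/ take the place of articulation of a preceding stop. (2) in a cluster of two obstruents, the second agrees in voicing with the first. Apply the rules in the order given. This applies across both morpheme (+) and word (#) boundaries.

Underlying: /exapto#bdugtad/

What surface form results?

Rule 1: /t/ after /p/ (labial) → [p]
Rule 1: /d/ after /b/ (labial) → [b]
Rule 1: /t/ after /g/ (velar) → [k]
After rule 1: exappo#bbugkad
Rule 2: /k/ after /g/ (voiced) → [g]

[exappo#bbuggad]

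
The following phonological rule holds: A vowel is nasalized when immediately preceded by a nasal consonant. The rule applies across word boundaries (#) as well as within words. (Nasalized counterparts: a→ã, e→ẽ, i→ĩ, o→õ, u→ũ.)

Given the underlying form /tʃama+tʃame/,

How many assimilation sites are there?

/a/ after nasal /m/ → [ã]
/e/ after nasal /m/ → [ẽ]
2 segments change.

2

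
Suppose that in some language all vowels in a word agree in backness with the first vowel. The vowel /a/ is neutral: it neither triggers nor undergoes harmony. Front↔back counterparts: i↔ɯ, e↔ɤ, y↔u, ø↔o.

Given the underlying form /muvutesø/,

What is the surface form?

/e/ harmonizes with /u/ ([+back]) → [ɤ]
/ø/ harmonizes with /u/ ([+back]) → [o]

[muvutɤso]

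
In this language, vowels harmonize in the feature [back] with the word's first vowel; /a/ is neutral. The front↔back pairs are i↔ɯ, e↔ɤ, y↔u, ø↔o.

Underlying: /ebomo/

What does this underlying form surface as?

[ebømø]

/o/ harmonizes with /e/ ([-back]) → [ø]
/o/ harmonizes with /e/ ([-back]) → [ø]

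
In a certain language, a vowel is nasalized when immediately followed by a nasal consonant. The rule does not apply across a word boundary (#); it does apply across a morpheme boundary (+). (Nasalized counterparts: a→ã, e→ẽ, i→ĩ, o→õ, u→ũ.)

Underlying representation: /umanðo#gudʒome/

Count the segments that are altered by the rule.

/u/ before nasal /m/ → [ũ]
/a/ before nasal /n/ → [ã]
/o/ before nasal /m/ → [õ]
3 segments change.

3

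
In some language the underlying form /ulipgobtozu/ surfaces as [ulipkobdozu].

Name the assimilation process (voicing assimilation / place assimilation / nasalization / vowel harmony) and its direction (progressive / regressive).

/g/→[k] /t/→[d].
Each target copies a feature from the preceding segment, so the direction is progressive.

voicing assimilation, progressive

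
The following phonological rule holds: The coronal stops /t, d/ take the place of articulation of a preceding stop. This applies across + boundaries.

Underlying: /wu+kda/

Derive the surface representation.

/d/ after /k/ (velar) → [g]

[wu+kga]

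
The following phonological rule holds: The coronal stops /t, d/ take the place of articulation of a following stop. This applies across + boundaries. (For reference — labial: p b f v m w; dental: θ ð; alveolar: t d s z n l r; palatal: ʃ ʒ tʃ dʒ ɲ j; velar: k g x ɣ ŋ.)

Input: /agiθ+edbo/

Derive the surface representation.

/d/ before /b/ (labial) → [b]

[agiθ+ebbo]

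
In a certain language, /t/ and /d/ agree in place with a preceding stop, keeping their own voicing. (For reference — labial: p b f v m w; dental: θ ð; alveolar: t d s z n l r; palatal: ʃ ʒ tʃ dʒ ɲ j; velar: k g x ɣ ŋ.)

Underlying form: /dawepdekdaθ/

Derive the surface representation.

[dawepbekgaθ]

/d/ after /p/ (labial) → [b]
/d/ after /k/ (velar) → [g]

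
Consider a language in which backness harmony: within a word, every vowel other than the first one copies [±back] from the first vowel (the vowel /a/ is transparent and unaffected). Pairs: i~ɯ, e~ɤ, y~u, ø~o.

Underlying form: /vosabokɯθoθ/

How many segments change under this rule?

0

No segment meets the rule's conditions.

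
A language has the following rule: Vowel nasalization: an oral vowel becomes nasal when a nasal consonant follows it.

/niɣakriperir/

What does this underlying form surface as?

no segment meets the rule's conditions; no change.

[niɣakriperir]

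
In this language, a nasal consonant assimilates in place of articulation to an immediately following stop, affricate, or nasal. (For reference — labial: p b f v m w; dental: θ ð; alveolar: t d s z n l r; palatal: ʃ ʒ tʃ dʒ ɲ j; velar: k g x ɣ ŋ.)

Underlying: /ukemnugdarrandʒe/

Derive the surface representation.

[ukennugdarraɲdʒe]

/m/ before /n/ (alveolar) → [n]
/n/ before /dʒ/ (palatal) → [ɲ]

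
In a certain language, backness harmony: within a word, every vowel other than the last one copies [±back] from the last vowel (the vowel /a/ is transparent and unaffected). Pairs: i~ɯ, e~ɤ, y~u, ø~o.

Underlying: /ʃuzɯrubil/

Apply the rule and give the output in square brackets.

/u/ harmonizes with /i/ ([-back]) → [y]
/ɯ/ harmonizes with /i/ ([-back]) → [i]
/u/ harmonizes with /i/ ([-back]) → [y]

[ʃyzirybil]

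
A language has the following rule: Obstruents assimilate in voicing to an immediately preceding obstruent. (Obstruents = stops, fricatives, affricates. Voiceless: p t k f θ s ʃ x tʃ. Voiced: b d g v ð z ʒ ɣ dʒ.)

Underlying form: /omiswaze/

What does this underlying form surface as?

no segment meets the rule's conditions; no change.

[omiswaze]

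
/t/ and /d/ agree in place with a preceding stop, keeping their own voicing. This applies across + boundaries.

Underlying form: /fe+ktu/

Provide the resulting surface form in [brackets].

[fe+kku]

/t/ after /k/ (velar) → [k]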